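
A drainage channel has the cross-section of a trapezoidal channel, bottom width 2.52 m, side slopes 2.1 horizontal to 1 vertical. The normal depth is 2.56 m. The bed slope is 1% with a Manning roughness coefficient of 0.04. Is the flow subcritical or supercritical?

With bottom width b = 2.52 m and side slope z = 2.1: A = (b + zy)y = (2.52 + 2.1×2.56)×2.56 = 20.21 m²; P = b + 2y√(1+z²) = 2.52 + 2×2.56×2.326 = 14.43 m.
Hydraulic radius R = A/P = 20.21/14.43 = 1.401 m.
V = (1/n) R^(2/3) √S = (1/0.04) × 1.401^(2/3) × √0.01 = 3.13 m/s. Hydraulic depth D_h = A/T = 20.21/13.27 = 1.523 m.
Froude number Fr = V/√(g·D_h) = 3.13/√(9.81×1.523) = 0.81, which is less than 1, so the flow is subcritical.

subcritical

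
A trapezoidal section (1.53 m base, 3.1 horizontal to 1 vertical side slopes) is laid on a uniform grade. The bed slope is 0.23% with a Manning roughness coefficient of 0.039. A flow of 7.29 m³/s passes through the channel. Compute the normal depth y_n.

y_n = 1.31 m

Manning's equation rearranged: A R^(2/3) = nQ / (1·√S) = 0.039 × 7.29 / (√0.0023) = 5.928.
At y = 1.46 m: A R^(2/3) = 7.625 — over.
At y = 1.17 m: A R^(2/3) = 4.57 — short.
At y = 1.31 m: A R^(2/3) = 5.926 — close enough.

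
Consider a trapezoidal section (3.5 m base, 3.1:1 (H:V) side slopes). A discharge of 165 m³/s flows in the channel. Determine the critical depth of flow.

At critical depth, Q² T / (g A³) = 1, i.e. A³/T = Q²/g = 165²/9.81 = 2775.
Trying y = 2.65 m: A³/T = 1501 — short.
Trying y = 3.58 m: A³/T = 5555 — over.
Trying y = 3.06 m: A³/T = 2792 — close enough.

y_c = 3.06 m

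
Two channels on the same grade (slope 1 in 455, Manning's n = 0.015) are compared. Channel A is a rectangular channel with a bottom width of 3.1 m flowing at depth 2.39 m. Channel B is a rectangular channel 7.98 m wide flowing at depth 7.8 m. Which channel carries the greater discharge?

channel B

Channel A: Flow area A = b·y = 3.1 × 2.39 = 7.409 m². Wetted perimeter P = b + 2y = 3.1 + 2×2.39 = 7.88 m. Hydraulic radius R = A/P = 7.409/7.88 = 0.9402 m. Q_A = (1/0.015)·7.409·0.9402^(2/3)·√0.002198 = 22.22 m³/s.
Channel B: Flow area A = b·y = 7.98 × 7.8 = 62.24 m². Wetted perimeter P = b + 2y = 7.98 + 2×7.8 = 23.58 m. Hydraulic radius R = A/P = 62.24/23.58 = 2.64 m. Q_B = (1/0.015)·62.24·2.64^(2/3)·√0.002198 = 371.6 m³/s.
Q_A = 22.22 m³/s vs Q_B = 371.6 m³/s, so channel B carries more.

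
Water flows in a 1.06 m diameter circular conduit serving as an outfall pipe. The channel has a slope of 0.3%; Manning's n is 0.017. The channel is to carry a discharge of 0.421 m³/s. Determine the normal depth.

Manning's equation rearranged: A R^(2/3) = nQ / (1·√S) = 0.017 × 0.421 / (√0.003) = 0.1307.
At y = 0.331 m: A R^(2/3) = 0.07703 — low.
At y = 0.51 m: A R^(2/3) = 0.1704 — high.
At y = 0.439 m: A R^(2/3) = 0.1307 — matches.

y_n = 0.439 m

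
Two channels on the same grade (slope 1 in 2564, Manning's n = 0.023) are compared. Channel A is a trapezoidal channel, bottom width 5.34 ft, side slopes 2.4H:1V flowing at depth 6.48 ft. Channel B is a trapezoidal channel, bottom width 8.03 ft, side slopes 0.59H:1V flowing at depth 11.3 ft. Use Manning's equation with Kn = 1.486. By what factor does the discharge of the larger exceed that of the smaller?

Channel A: With bottom width b = 5.34 ft and side slope z = 2.4: A = (b + zy)y = (5.34 + 2.4×6.48)×6.48 = 135.4 ft²; P = b + 2y√(1+z²) = 5.34 + 2×6.48×2.6 = 39.04 ft. Hydraulic radius R = A/P = 135.4/39.04 = 3.468 ft. Q_A = (1.486/0.023)·135.4·3.468^(2/3)·√0.00039 = 395.8 ft³/s.
Channel B: With bottom width b = 8.03 ft and side slope z = 0.59: A = (b + zy)y = (8.03 + 0.59×11.3)×11.3 = 166.1 ft²; P = b + 2y√(1+z²) = 8.03 + 2×11.3×1.161 = 34.27 ft. Hydraulic radius R = A/P = 166.1/34.27 = 4.846 ft. Q_B = (1.486/0.023)·166.1·4.846^(2/3)·√0.00039 = 606.8 ft³/s.
The larger discharge is 606.8 ft³/s and the smaller is 395.8 ft³/s; the ratio is 1.53.

1.53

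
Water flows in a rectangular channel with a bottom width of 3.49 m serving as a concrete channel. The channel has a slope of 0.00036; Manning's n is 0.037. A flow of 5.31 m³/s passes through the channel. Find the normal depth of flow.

Manning's equation rearranged: A R^(2/3) = nQ / (1·√S) = 0.037 × 5.31 / (√0.00036) = 10.35.
Try y = 2.46 m: A R^(2/3) = 8.704 — short.
Try y = 2.82 m: A R^(2/3) = 10.35 — ≈ 10.35.

y_n = 2.82 m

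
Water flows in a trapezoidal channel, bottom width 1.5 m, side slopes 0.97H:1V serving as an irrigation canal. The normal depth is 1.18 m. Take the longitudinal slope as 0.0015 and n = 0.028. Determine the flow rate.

With bottom width b = 1.5 m and side slope z = 0.97: A = (b + zy)y = (1.5 + 0.97×1.18)×1.18 = 3.121 m²; P = b + 2y√(1+z²) = 1.5 + 2×1.18×1.393 = 4.788 m.
Hydraulic radius R = A/P = 3.121/4.788 = 0.6518 m.
Manning's equation: Q = (1/n) A R^(2/3) S^(1/2) = (1/0.028) × 3.121 × 0.6518^(2/3) × 0.0015^(1/2) = 3.24 m³/s.

Q = 3.24 m³/s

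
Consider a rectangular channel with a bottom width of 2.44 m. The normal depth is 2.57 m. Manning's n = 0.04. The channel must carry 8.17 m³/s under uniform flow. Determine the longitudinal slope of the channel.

Flow area A = b·y = 2.44 × 2.57 = 6.271 m². Wetted perimeter P = b + 2y = 2.44 + 2×2.57 = 7.58 m.
Hydraulic radius R = A/P = 6.271/7.58 = 0.8273 m.
From Manning's equation, S = [nQ / (1 A R^(2/3))]² = [0.04 × 8.17 / (1 × 6.271 × 0.8273^(2/3))]² = 0.0035.

S = 0.0035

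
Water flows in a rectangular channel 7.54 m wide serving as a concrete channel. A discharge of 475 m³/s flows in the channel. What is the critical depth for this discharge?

For a rectangular channel, critical depth y_c = (q²/g)^(1/3) where q = Q/b = 475/7.54 = 63 m²/s.
So y_c = (63²/9.81)^(1/3) = 7.4 m.

y_c = 7.4 m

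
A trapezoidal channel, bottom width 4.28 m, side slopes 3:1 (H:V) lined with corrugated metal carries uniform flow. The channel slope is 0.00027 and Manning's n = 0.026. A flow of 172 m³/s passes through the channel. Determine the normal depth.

y_n = 5.86 m

Manning's equation rearranged: A R^(2/3) = nQ / (1·√S) = 0.026 × 172 / (√0.00027) = 272.2.
At y = 5.18 m: A R^(2/3) = 202.6 — low.
At y = 5.86 m: A R^(2/3) = 272.3 — matches.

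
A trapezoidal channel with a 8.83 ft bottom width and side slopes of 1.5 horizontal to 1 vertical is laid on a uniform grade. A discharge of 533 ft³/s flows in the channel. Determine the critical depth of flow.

At critical depth, Q² T / (g A³) = 1, i.e. A³/T = Q²/g = 533²/32.2 = 8823.
At y = 3.28 ft: A³/T = 4913 — too small.
At y = 3.86 ft: A³/T = 8806 — matches.

y_c = 3.86 ft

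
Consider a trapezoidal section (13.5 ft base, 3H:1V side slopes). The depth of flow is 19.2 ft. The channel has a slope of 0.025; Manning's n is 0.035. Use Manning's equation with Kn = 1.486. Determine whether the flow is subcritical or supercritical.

With bottom width b = 13.5 ft and side slope z = 3: A = (b + zy)y = (13.5 + 3×19.2)×19.2 = 1365 ft²; P = b + 2y√(1+z²) = 13.5 + 2×19.2×3.162 = 134.9 ft.
Hydraulic radius R = A/P = 1365/134.9 = 10.12 ft.
V = (1.486/n) R^(2/3) √S = (1.486/0.035) × 10.12^(2/3) × √0.025 = 31.4 ft/s. Hydraulic depth D_h = A/T = 1365/128.7 = 10.61 ft.
Froude number Fr = V/√(g·D_h) = 31.4/√(32.2×10.61) = 1.7, which is greater than 1, so the flow is supercritical.

supercritical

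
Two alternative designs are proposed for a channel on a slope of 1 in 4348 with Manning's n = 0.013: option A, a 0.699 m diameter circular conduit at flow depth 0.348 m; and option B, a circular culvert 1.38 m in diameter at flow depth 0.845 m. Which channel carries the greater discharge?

Channel A: For a circular section of diameter D = 0.699 m at depth y = 0.348 m, the central angle is θ = 2 arccos(1 − 2y/D) = 3.133 rad. Then A = (D²/8)(θ − sin θ) = 0.1908 m² and P = Dθ/2 = 1.095 m. Hydraulic radius R = A/P = 0.1908/1.095 = 0.1743 m. Q_A = (1/0.013)·0.1908·0.1743^(2/3)·√0.00023 = 0.06945 m³/s.
Channel B: For a circular section of diameter D = 1.38 m at depth y = 0.845 m, the central angle is θ = 2 arccos(1 − 2y/D) = 3.595 rad. Then A = (D²/8)(θ − sin θ) = 0.9599 m² and P = Dθ/2 = 2.48 m. Hydraulic radius R = A/P = 0.9599/2.48 = 0.387 m. Q_B = (1/0.013)·0.9599·0.387^(2/3)·√0.00023 = 0.5947 m³/s.
Q_A = 0.06945 m³/s vs Q_B = 0.5947 m³/s, so channel B carries more.

channel B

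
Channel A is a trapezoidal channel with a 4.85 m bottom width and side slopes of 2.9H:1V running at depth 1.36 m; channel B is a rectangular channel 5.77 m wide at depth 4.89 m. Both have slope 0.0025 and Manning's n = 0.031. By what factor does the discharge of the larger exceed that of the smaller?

Channel A: With bottom width b = 4.85 m and side slope z = 2.9: A = (b + zy)y = (4.85 + 2.9×1.36)×1.36 = 11.96 m²; P = b + 2y√(1+z²) = 4.85 + 2×1.36×3.068 = 13.19 m. Hydraulic radius R = A/P = 11.96/13.19 = 0.9065 m. Q_A = (1/0.031)·11.96·0.9065^(2/3)·√0.0025 = 18.07 m³/s.
Channel B: Flow area A = b·y = 5.77 × 4.89 = 28.22 m². Wetted perimeter P = b + 2y = 5.77 + 2×4.89 = 15.55 m. Hydraulic radius R = A/P = 28.22/15.55 = 1.814 m. Q_B = (1/0.031)·28.22·1.814^(2/3)·√0.0025 = 67.7 m³/s.
The larger discharge is 67.7 m³/s and the smaller is 18.07 m³/s; the ratio is 3.75.

3.75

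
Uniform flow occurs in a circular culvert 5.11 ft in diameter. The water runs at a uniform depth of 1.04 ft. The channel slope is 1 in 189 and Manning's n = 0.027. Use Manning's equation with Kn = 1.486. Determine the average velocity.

For a circular section of diameter D = 5.11 ft at depth y = 1.04 ft, the central angle is θ = 2 arccos(1 − 2y/D) = 1.872 rad. Then A = (D²/8)(θ − sin θ) = 2.994 ft² and P = Dθ/2 = 4.783 ft.
Hydraulic radius R = A/P = 2.994/4.783 = 0.6259 ft.
From Manning's equation, V = (1.486/n) R^(2/3) S^(1/2) = (1.486/0.027) × 0.6259^(2/3) × 0.005291^(1/2) = 2.93 ft/s.

V = 2.93 ft/s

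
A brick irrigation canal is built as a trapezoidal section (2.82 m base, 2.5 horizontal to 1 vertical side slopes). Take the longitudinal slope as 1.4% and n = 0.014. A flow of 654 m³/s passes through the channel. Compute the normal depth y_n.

y_n = 3.86 m

Manning's equation rearranged: A R^(2/3) = nQ / (1·√S) = 0.014 × 654 / (√0.014) = 77.38.
At y = 3.27 m: A R^(2/3) = 52.41 — low.
At y = 4.83 m: A R^(2/3) = 132.4 — high.
At y = 3.86 m: A R^(2/3) = 77.4 — matches.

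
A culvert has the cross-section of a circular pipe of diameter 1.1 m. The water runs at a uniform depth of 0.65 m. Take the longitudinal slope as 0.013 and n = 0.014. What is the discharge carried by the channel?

Q = 2.15 m³/s

For a circular section of diameter D = 1.1 m at depth y = 0.65 m, the central angle is θ = 2 arccos(1 − 2y/D) = 3.507 rad. Then A = (D²/8)(θ − sin θ) = 0.5846 m² and P = Dθ/2 = 1.929 m.
Hydraulic radius R = A/P = 0.5846/1.929 = 0.303 m.
Manning's equation: Q = (1/n) A R^(2/3) S^(1/2) = (1/0.014) × 0.5846 × 0.303^(2/3) × 0.013^(1/2) = 2.15 m³/s.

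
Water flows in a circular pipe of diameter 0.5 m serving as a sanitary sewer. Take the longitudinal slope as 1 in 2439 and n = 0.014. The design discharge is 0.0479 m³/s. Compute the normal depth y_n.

y_n = 0.301 m

Manning's equation rearranged: A R^(2/3) = nQ / (1·√S) = 0.014 × 0.0479 / (√0.00041) = 0.03312.
Try y = 0.245 m: A R^(2/3) = 0.02371 — too small.
Try y = 0.301 m: A R^(2/3) = 0.03315 — matches.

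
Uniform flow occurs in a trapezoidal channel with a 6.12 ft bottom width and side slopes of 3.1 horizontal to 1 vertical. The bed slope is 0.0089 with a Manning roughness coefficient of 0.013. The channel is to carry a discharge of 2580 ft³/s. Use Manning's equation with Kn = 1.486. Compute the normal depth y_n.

Manning's equation rearranged: A R^(2/3) = nQ / (1.486·√S) = 0.013 × 2580 / (1.486 × √0.0089) = 239.2.
Trying y = 5.82 ft: A R^(2/3) = 304.9 — high.
Trying y = 5.24 ft: A R^(2/3) = 238.9 — close enough.

y_n = 5.24 ft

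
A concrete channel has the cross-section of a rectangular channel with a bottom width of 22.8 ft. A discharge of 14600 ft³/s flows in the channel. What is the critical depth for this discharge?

For a rectangular channel, critical depth y_c = (q²/g)^(1/3) where q = Q/b = 14600/22.8 = 640.4 ft²/s.
So y_c = (640.4²/32.2)^(1/3) = 23.4 ft.

y_c = 23.4 ft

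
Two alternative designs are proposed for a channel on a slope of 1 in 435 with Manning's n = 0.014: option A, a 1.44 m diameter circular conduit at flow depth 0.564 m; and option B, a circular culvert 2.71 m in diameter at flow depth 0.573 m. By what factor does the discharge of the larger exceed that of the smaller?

1.63

Channel A: For a circular section of diameter D = 1.44 m at depth y = 0.564 m, the central angle is θ = 2 arccos(1 − 2y/D) = 2.705 rad. Then A = (D²/8)(θ − sin θ) = 0.5914 m² and P = Dθ/2 = 1.947 m. Hydraulic radius R = A/P = 0.5914/1.947 = 0.3037 m. Q_A = (1/0.014)·0.5914·0.3037^(2/3)·√0.002299 = 0.9151 m³/s.
Channel B: For a circular section of diameter D = 2.71 m at depth y = 0.573 m, the central angle is θ = 2 arccos(1 − 2y/D) = 1.911 rad. Then A = (D²/8)(θ − sin θ) = 0.8892 m² and P = Dθ/2 = 2.59 m. Hydraulic radius R = A/P = 0.8892/2.59 = 0.3433 m. Q_B = (1/0.014)·0.8892·0.3433^(2/3)·√0.002299 = 1.493 m³/s.
The larger discharge is 1.493 m³/s and the smaller is 0.9151 m³/s; the ratio is 1.63.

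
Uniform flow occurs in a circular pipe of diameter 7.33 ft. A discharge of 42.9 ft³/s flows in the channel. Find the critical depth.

At critical depth, Q² T / (g A³) = 1, i.e. A³/T = Q²/g = 42.9²/32.2 = 57.16.
At y = 1.28 ft: A³/T = 21.72 — low.
At y = 1.87 ft: A³/T = 95.71 — high.
At y = 1.64 ft: A³/T = 57.36 — ≈ 57.16.

y_c = 1.64 ft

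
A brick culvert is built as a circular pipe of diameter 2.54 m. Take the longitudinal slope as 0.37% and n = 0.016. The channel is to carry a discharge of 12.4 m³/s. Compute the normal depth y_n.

Manning's equation rearranged: A R^(2/3) = nQ / (1·√S) = 0.016 × 12.4 / (√0.0037) = 3.262.
Try y = 1.48 m: A R^(2/3) = 2.404 — too small.
Try y = 1.83 m: A R^(2/3) = 3.252 — close enough.

y_n = 1.83 m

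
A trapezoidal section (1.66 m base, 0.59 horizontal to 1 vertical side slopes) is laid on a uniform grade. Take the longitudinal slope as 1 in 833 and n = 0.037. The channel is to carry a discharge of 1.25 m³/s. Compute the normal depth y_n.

y_n = 0.921 m

Manning's equation rearranged: A R^(2/3) = nQ / (1·√S) = 0.037 × 1.25 / (√0.0012) = 1.335.
Try y = 1.07 m: A R^(2/3) = 1.728 — high.
Try y = 0.767 m: A R^(2/3) = 0.9807 — low.
Try y = 0.921 m: A R^(2/3) = 1.336 — matches.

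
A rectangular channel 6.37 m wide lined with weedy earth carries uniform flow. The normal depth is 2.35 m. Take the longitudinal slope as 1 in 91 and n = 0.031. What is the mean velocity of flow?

Flow area A = b·y = 6.37 × 2.35 = 14.97 m². Wetted perimeter P = b + 2y = 6.37 + 2×2.35 = 11.07 m.
Hydraulic radius R = A/P = 14.97/11.07 = 1.352 m.
From Manning's equation, V = (1/n) R^(2/3) S^(1/2) = (1/0.031) × 1.352^(2/3) × 0.01099^(1/2) = 4.14 m/s.

V = 4.14 m/s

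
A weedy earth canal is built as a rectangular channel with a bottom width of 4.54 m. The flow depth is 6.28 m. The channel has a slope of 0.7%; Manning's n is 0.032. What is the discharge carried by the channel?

Q = 105 m³/s

Flow area A = b·y = 4.54 × 6.28 = 28.51 m². Wetted perimeter P = b + 2y = 4.54 + 2×6.28 = 17.1 m.
Hydraulic radius R = A/P = 28.51/17.1 = 1.667 m.
Manning's equation: Q = (1/n) A R^(2/3) S^(1/2) = (1/0.032) × 28.51 × 1.667^(2/3) × 0.007^(1/2) = 105 m³/s.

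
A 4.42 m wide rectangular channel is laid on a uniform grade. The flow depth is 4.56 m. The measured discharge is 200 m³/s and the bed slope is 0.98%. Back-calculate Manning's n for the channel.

Flow area A = b·y = 4.42 × 4.56 = 20.16 m². Wetted perimeter P = b + 2y = 4.42 + 2×4.56 = 13.54 m.
Hydraulic radius R = A/P = 20.16/13.54 = 1.489 m.
Rearranging Manning's equation: n = (1/Q) A R^(2/3) S^(1/2) = (1/200) × 20.16 × 1.489^(2/3) × √0.0098 = 0.013.

n = 0.013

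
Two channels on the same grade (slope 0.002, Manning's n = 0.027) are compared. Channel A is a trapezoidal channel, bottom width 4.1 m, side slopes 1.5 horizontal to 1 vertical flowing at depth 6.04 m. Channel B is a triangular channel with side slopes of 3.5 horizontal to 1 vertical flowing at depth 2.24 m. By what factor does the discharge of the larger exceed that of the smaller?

9.1

Channel A: With bottom width b = 4.1 m and side slope z = 1.5: A = (b + zy)y = (4.1 + 1.5×6.04)×6.04 = 79.49 m²; P = b + 2y√(1+z²) = 4.1 + 2×6.04×1.803 = 25.88 m. Hydraulic radius R = A/P = 79.49/25.88 = 3.072 m. Q_A = (1/0.027)·79.49·3.072^(2/3)·√0.002 = 278.2 m³/s.
Channel B: For a triangular section with side slope z = 3.5: A = zy² = 3.5×2.24² = 17.56 m²; P = 2y√(1+z²) = 2×2.24×3.64 = 16.31 m. Hydraulic radius R = A/P = 17.56/16.31 = 1.077 m. Q_B = (1/0.027)·17.56·1.077^(2/3)·√0.002 = 30.56 m³/s.
The larger discharge is 278.2 m³/s and the smaller is 30.56 m³/s; the ratio is 9.1.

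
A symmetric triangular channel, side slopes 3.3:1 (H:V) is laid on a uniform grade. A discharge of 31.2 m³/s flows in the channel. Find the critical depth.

y_c = 1.79 m

At critical depth, Q² T / (g A³) = 1, i.e. A³/T = Q²/g = 31.2²/9.81 = 99.23.
Try y = 2.06 m: A³/T = 202 — too large.
Try y = 1.51 m: A³/T = 42.74 — too small.
Try y = 1.79 m: A³/T = 100.1 — matches.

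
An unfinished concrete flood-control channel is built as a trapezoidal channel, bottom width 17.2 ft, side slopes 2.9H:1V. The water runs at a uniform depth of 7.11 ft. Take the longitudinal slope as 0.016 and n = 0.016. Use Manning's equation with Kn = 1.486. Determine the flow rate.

With bottom width b = 17.2 ft and side slope z = 2.9: A = (b + zy)y = (17.2 + 2.9×7.11)×7.11 = 268.9 ft²; P = b + 2y√(1+z²) = 17.2 + 2×7.11×3.068 = 60.82 ft.
Hydraulic radius R = A/P = 268.9/60.82 = 4.421 ft.
Manning's equation: Q = (1.486/n) A R^(2/3) S^(1/2) = (1.486/0.016) × 268.9 × 4.421^(2/3) × 0.016^(1/2) = 8510 ft³/s.

Q = 8510 ft³/s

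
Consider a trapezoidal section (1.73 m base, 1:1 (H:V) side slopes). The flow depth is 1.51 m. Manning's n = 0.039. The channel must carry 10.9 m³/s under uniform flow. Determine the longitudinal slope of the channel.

S = 0.00991

With bottom width b = 1.73 m and side slope z = 1: A = (b + zy)y = (1.73 + 1×1.51)×1.51 = 4.892 m²; P = b + 2y√(1+z²) = 1.73 + 2×1.51×1.414 = 6.001 m.
Hydraulic radius R = A/P = 4.892/6.001 = 0.8153 m.
From Manning's equation, S = [nQ / (1 A R^(2/3))]² = [0.039 × 10.9 / (1 × 4.892 × 0.8153^(2/3))]² = 0.00991.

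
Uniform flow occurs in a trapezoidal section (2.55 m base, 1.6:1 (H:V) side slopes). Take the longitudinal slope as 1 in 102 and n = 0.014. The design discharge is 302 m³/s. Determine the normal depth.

Manning's equation rearranged: A R^(2/3) = nQ / (1·√S) = 0.014 × 302 / (√0.009804) = 42.7.
Trying y = 4.34 m: A R^(2/3) = 69.21 — high.
Trying y = 2.48 m: A R^(2/3) = 19.82 — low.
Trying y = 3.51 m: A R^(2/3) = 42.64 — ≈ 42.7.

y_n = 3.51 m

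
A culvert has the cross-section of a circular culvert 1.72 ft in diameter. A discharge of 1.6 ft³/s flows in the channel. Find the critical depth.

At critical depth, Q² T / (g A³) = 1, i.e. A³/T = Q²/g = 1.6²/32.2 = 0.0795.
At y = 0.39 ft: A³/T = 0.04299 — too small.
At y = 0.457 ft: A³/T = 0.07976 — matches.

y_c = 0.457 ft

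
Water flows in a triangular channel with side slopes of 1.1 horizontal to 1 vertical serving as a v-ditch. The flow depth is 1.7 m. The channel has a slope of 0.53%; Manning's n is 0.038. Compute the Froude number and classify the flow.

subcritical

For a triangular section with side slope z = 1.1: A = zy² = 1.1×1.7² = 3.179 m²; P = 2y√(1+z²) = 2×1.7×1.487 = 5.054 m.
Hydraulic radius R = A/P = 3.179/5.054 = 0.6289 m.
V = (1/n) R^(2/3) √S = (1/0.038) × 0.6289^(2/3) × √0.0053 = 1.406 m/s. Hydraulic depth D_h = A/T = 3.179/3.74 = 0.85 m.
Froude number Fr = V/√(g·D_h) = 1.406/√(9.81×0.85) = 0.487, which is less than 1, so the flow is subcritical.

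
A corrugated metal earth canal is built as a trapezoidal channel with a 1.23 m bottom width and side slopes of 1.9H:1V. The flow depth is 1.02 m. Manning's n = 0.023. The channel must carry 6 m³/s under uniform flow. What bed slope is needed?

S = 0.00381

With bottom width b = 1.23 m and side slope z = 1.9: A = (b + zy)y = (1.23 + 1.9×1.02)×1.02 = 3.231 m²; P = b + 2y√(1+z²) = 1.23 + 2×1.02×2.147 = 5.61 m.
Hydraulic radius R = A/P = 3.231/5.61 = 0.576 m.
From Manning's equation, S = [nQ / (1 A R^(2/3))]² = [0.023 × 6 / (1 × 3.231 × 0.576^(2/3))]² = 0.00381.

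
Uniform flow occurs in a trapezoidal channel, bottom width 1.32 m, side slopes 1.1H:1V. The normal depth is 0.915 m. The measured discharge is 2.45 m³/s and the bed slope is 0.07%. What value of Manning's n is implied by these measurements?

n = 0.015

With bottom width b = 1.32 m and side slope z = 1.1: A = (b + zy)y = (1.32 + 1.1×0.915)×0.915 = 2.129 m²; P = b + 2y√(1+z²) = 1.32 + 2×0.915×1.487 = 4.04 m.
Hydraulic radius R = A/P = 2.129/4.04 = 0.5269 m.
Rearranging Manning's equation: n = (1/Q) A R^(2/3) S^(1/2) = (1/2.45) × 2.129 × 0.5269^(2/3) × √0.0007 = 0.015.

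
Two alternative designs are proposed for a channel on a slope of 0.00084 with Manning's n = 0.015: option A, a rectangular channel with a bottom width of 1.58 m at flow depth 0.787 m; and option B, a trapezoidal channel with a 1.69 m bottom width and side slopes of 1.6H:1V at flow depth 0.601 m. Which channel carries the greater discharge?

Channel A: Flow area A = b·y = 1.58 × 0.787 = 1.243 m². Wetted perimeter P = b + 2y = 1.58 + 2×0.787 = 3.154 m. Hydraulic radius R = A/P = 1.243/3.154 = 0.3942 m. Q_A = (1/0.015)·1.243·0.3942^(2/3)·√0.00084 = 1.292 m³/s.
Channel B: With bottom width b = 1.69 m and side slope z = 1.6: A = (b + zy)y = (1.69 + 1.6×0.601)×0.601 = 1.594 m²; P = b + 2y√(1+z²) = 1.69 + 2×0.601×1.887 = 3.958 m. Hydraulic radius R = A/P = 1.594/3.958 = 0.4026 m. Q_B = (1/0.015)·1.594·0.4026^(2/3)·√0.00084 = 1.679 m³/s.
Q_A = 1.292 m³/s vs Q_B = 1.679 m³/s, so channel B carries more.

channel B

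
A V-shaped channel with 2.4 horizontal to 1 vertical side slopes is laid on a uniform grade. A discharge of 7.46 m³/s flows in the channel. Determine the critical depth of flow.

y_c = 1.15 m

At critical depth, Q² T / (g A³) = 1, i.e. A³/T = Q²/g = 7.46²/9.81 = 5.673.
At y = 0.953 m: A³/T = 2.264 — low.
At y = 1.27 m: A³/T = 9.515 — high.
At y = 1.15 m: A³/T = 5.793 — ≈ 5.673.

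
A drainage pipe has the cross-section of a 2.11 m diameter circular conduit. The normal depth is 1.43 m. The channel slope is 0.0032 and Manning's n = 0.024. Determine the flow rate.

For a circular section of diameter D = 2.11 m at depth y = 1.43 m, the central angle is θ = 2 arccos(1 − 2y/D) = 3.868 rad. Then A = (D²/8)(θ − sin θ) = 2.523 m² and P = Dθ/2 = 4.081 m.
Hydraulic radius R = A/P = 2.523/4.081 = 0.6181 m.
Manning's equation: Q = (1/n) A R^(2/3) S^(1/2) = (1/0.024) × 2.523 × 0.6181^(2/3) × 0.0032^(1/2) = 4.31 m³/s.

Q = 4.31 m³/s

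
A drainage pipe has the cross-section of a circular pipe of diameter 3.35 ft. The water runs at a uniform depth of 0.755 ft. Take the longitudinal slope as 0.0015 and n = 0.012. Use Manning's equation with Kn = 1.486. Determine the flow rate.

For a circular section of diameter D = 3.35 ft at depth y = 0.755 ft, the central angle is θ = 2 arccos(1 − 2y/D) = 1.979 rad. Then A = (D²/8)(θ − sin θ) = 1.488 ft² and P = Dθ/2 = 3.314 ft.
Hydraulic radius R = A/P = 1.488/3.314 = 0.449 ft.
Manning's equation: Q = (1.486/n) A R^(2/3) S^(1/2) = (1.486/0.012) × 1.488 × 0.449^(2/3) × 0.0015^(1/2) = 4.18 ft³/s.

Q = 4.18 ft³/s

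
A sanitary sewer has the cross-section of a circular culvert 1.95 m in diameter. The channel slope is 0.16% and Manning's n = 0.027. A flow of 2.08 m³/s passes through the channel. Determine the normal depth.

y_n = 1.27 m

Manning's equation rearranged: A R^(2/3) = nQ / (1·√S) = 0.027 × 2.08 / (√0.0016) = 1.404.
Trying y = 0.87 m: A R^(2/3) = 0.7589 — low.
Trying y = 1.52 m: A R^(2/3) = 1.761 — high.
Trying y = 1.27 m: A R^(2/3) = 1.403 — matches.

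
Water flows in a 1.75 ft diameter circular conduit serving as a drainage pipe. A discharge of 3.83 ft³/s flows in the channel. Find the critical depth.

At critical depth, Q² T / (g A³) = 1, i.e. A³/T = Q²/g = 3.83²/32.2 = 0.4556.
At y = 0.819 ft: A³/T = 0.772 — high.
At y = 0.489 ft: A³/T = 0.1058 — low.
At y = 0.714 ft: A³/T = 0.4564 — ≈ 0.4556.

y_c = 0.714 ft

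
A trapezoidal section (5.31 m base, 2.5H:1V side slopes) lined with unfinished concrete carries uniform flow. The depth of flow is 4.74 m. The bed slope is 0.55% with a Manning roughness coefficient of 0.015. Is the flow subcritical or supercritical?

supercritical

With bottom width b = 5.31 m and side slope z = 2.5: A = (b + zy)y = (5.31 + 2.5×4.74)×4.74 = 81.34 m²; P = b + 2y√(1+z²) = 5.31 + 2×4.74×2.693 = 30.84 m.
Hydraulic radius R = A/P = 81.34/30.84 = 2.638 m.
V = (1/n) R^(2/3) √S = (1/0.015) × 2.638^(2/3) × √0.0055 = 9.439 m/s. Hydraulic depth D_h = A/T = 81.34/29.01 = 2.804 m.
Froude number Fr = V/√(g·D_h) = 9.439/√(9.81×2.804) = 1.8, which is greater than 1, so the flow is supercritical.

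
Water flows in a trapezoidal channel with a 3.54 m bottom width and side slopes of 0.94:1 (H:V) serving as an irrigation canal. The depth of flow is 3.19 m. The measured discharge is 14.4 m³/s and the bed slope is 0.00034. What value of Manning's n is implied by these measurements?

With bottom width b = 3.54 m and side slope z = 0.94: A = (b + zy)y = (3.54 + 0.94×3.19)×3.19 = 20.86 m²; P = b + 2y√(1+z²) = 3.54 + 2×3.19×1.372 = 12.3 m.
Hydraulic radius R = A/P = 20.86/12.3 = 1.696 m.
Rearranging Manning's equation: n = (1/Q) A R^(2/3) S^(1/2) = (1/14.4) × 20.86 × 1.696^(2/3) × √0.00034 = 0.038.

n = 0.038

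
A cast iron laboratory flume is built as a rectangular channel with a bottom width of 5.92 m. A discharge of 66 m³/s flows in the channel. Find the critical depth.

For a rectangular channel, critical depth y_c = (q²/g)^(1/3) where q = Q/b = 66/5.92 = 11.15 m²/s.
So y_c = (11.15²/9.81)^(1/3) = 2.33 m.

y_c = 2.33 m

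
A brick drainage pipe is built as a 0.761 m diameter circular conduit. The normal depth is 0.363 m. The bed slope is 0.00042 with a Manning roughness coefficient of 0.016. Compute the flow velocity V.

For a circular section of diameter D = 0.761 m at depth y = 0.363 m, the central angle is θ = 2 arccos(1 − 2y/D) = 3.05 rad. Then A = (D²/8)(θ − sin θ) = 0.2141 m² and P = Dθ/2 = 1.16 m.
Hydraulic radius R = A/P = 0.2141/1.16 = 0.1845 m.
From Manning's equation, V = (1/n) R^(2/3) S^(1/2) = (1/0.016) × 0.1845^(2/3) × 0.00042^(1/2) = 0.415 m/s.

V = 0.415 m/s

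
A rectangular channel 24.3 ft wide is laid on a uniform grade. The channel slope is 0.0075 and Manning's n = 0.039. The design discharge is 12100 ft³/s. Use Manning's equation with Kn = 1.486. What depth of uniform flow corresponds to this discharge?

Manning's equation rearranged: A R^(2/3) = nQ / (1.486·√S) = 0.039 × 12100 / (1.486 × √0.0075) = 3667.
Trying y = 27 ft: A R^(2/3) = 2707 — short.
Trying y = 34.9 ft: A R^(2/3) = 3673 — ≈ 3667.

y_n = 34.9 ft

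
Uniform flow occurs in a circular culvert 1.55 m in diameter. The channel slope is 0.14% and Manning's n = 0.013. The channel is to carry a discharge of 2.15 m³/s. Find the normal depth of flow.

y_n = 0.997 m

Manning's equation rearranged: A R^(2/3) = nQ / (1·√S) = 0.013 × 2.15 / (√0.0014) = 0.747.
At y = 0.825 m: A R^(2/3) = 0.5568 — low.
At y = 0.997 m: A R^(2/3) = 0.7473 — matches.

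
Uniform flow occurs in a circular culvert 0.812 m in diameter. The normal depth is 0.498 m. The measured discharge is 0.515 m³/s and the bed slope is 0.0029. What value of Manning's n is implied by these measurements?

n = 0.013

For a circular section of diameter D = 0.812 m at depth y = 0.498 m, the central angle is θ = 2 arccos(1 − 2y/D) = 3.599 rad. Then A = (D²/8)(θ − sin θ) = 0.333 m² and P = Dθ/2 = 1.461 m.
Hydraulic radius R = A/P = 0.333/1.461 = 0.2279 m.
Rearranging Manning's equation: n = (1/Q) A R^(2/3) S^(1/2) = (1/0.515) × 0.333 × 0.2279^(2/3) × √0.0029 = 0.013.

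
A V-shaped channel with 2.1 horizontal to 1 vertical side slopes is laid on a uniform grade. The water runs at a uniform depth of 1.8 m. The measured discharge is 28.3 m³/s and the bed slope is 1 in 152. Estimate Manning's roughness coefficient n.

n = 0.017

For a triangular section with side slope z = 2.1: A = zy² = 2.1×1.8² = 6.804 m²; P = 2y√(1+z²) = 2×1.8×2.326 = 8.373 m.
Hydraulic radius R = A/P = 6.804/8.373 = 0.8126 m.
Rearranging Manning's equation: n = (1/Q) A R^(2/3) S^(1/2) = (1/28.3) × 6.804 × 0.8126^(2/3) × √0.006579 = 0.017.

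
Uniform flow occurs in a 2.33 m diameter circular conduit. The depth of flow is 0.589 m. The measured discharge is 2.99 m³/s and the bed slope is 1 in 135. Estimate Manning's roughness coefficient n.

n = 0.012

For a circular section of diameter D = 2.33 m at depth y = 0.589 m, the central angle is θ = 2 arccos(1 − 2y/D) = 2.107 rad. Then A = (D²/8)(θ − sin θ) = 0.8467 m² and P = Dθ/2 = 2.455 m.
Hydraulic radius R = A/P = 0.8467/2.455 = 0.3449 m.
Rearranging Manning's equation: n = (1/Q) A R^(2/3) S^(1/2) = (1/2.99) × 0.8467 × 0.3449^(2/3) × √0.007407 = 0.012.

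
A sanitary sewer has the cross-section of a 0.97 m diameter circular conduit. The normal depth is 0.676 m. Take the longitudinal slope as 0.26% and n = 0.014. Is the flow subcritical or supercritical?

subcritical

For a circular section of diameter D = 0.97 m at depth y = 0.676 m, the central angle is θ = 2 arccos(1 − 2y/D) = 3.951 rad. Then A = (D²/8)(θ − sin θ) = 0.5499 m² and P = Dθ/2 = 1.916 m.
Hydraulic radius R = A/P = 0.5499/1.916 = 0.2869 m.
V = (1/n) R^(2/3) √S = (1/0.014) × 0.2869^(2/3) × √0.0026 = 1.584 m/s. Hydraulic depth D_h = A/T = 0.5499/0.8916 = 0.6167 m.
Froude number Fr = V/√(g·D_h) = 1.584/√(9.81×0.6167) = 0.644, which is less than 1, so the flow is subcritical.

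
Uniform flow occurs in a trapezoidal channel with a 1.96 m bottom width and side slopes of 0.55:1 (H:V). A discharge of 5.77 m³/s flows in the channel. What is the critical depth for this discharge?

y_c = 0.88 m

At critical depth, Q² T / (g A³) = 1, i.e. A³/T = Q²/g = 5.77²/9.81 = 3.394.
At y = 1.08 m: A³/T = 6.667 — over.
At y = 0.88 m: A³/T = 3.398 — close enough.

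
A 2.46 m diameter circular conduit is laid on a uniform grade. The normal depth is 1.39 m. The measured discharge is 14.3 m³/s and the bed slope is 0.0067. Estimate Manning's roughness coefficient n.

n = 0.012

For a circular section of diameter D = 2.46 m at depth y = 1.39 m, the central angle is θ = 2 arccos(1 − 2y/D) = 3.402 rad. Then A = (D²/8)(θ − sin θ) = 2.769 m² and P = Dθ/2 = 4.185 m.
Hydraulic radius R = A/P = 2.769/4.185 = 0.6616 m.
Rearranging Manning's equation: n = (1/Q) A R^(2/3) S^(1/2) = (1/14.3) × 2.769 × 0.6616^(2/3) × √0.0067 = 0.012.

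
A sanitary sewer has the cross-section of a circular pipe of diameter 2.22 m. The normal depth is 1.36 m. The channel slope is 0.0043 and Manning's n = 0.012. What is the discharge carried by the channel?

For a circular section of diameter D = 2.22 m at depth y = 1.36 m, the central angle is θ = 2 arccos(1 − 2y/D) = 3.596 rad. Then A = (D²/8)(θ − sin θ) = 2.486 m² and P = Dθ/2 = 3.991 m.
Hydraulic radius R = A/P = 2.486/3.991 = 0.6227 m.
Manning's equation: Q = (1/n) A R^(2/3) S^(1/2) = (1/0.012) × 2.486 × 0.6227^(2/3) × 0.0043^(1/2) = 9.91 m³/s.

Q = 9.91 m³/s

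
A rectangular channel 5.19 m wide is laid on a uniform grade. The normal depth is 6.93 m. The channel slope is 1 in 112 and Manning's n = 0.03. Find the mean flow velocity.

V = 4.81 m/s

Flow area A = b·y = 5.19 × 6.93 = 35.97 m². Wetted perimeter P = b + 2y = 5.19 + 2×6.93 = 19.05 m.
Hydraulic radius R = A/P = 35.97/19.05 = 1.888 m.
From Manning's equation, V = (1/n) R^(2/3) S^(1/2) = (1/0.03) × 1.888^(2/3) × 0.008929^(1/2) = 4.81 m/s.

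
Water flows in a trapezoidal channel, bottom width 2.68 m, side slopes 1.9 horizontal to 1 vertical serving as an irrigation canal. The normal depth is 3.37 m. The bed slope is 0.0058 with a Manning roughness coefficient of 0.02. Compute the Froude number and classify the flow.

supercritical

With bottom width b = 2.68 m and side slope z = 1.9: A = (b + zy)y = (2.68 + 1.9×3.37)×3.37 = 30.61 m²; P = b + 2y√(1+z²) = 2.68 + 2×3.37×2.147 = 17.15 m.
Hydraulic radius R = A/P = 30.61/17.15 = 1.785 m.
V = (1/n) R^(2/3) √S = (1/0.02) × 1.785^(2/3) × √0.0058 = 5.603 m/s. Hydraulic depth D_h = A/T = 30.61/15.49 = 1.977 m.
Froude number Fr = V/√(g·D_h) = 5.603/√(9.81×1.977) = 1.27, which is greater than 1, so the flow is supercritical.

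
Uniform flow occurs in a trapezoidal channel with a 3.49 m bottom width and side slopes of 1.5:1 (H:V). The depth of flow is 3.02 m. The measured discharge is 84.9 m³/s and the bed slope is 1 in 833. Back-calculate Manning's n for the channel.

With bottom width b = 3.49 m and side slope z = 1.5: A = (b + zy)y = (3.49 + 1.5×3.02)×3.02 = 24.22 m²; P = b + 2y√(1+z²) = 3.49 + 2×3.02×1.803 = 14.38 m.
Hydraulic radius R = A/P = 24.22/14.38 = 1.684 m.
Rearranging Manning's equation: n = (1/Q) A R^(2/3) S^(1/2) = (1/84.9) × 24.22 × 1.684^(2/3) × √0.0012 = 0.014.

n = 0.014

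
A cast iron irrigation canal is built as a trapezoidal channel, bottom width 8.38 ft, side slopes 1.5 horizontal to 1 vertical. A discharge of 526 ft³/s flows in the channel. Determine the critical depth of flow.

y_c = 3.91 ft

At critical depth, Q² T / (g A³) = 1, i.e. A³/T = Q²/g = 526²/32.2 = 8592.
At y = 2.7 ft: A³/T = 2294 — low.
At y = 4.42 ft: A³/T = 13490 — high.
At y = 3.91 ft: A³/T = 8592 — ≈ 8592.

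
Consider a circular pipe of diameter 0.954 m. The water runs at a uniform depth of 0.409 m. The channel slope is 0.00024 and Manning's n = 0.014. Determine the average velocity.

For a circular section of diameter D = 0.954 m at depth y = 0.409 m, the central angle is θ = 2 arccos(1 − 2y/D) = 2.856 rad. Then A = (D²/8)(θ − sin θ) = 0.2928 m² and P = Dθ/2 = 1.362 m.
Hydraulic radius R = A/P = 0.2928/1.362 = 0.2149 m.
From Manning's equation, V = (1/n) R^(2/3) S^(1/2) = (1/0.014) × 0.2149^(2/3) × 0.00024^(1/2) = 0.397 m/s.

V = 0.397 m/s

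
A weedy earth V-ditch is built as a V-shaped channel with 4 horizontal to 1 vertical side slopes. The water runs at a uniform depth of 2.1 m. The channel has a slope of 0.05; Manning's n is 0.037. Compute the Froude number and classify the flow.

supercritical

For a triangular section with side slope z = 4: A = zy² = 4×2.1² = 17.64 m²; P = 2y√(1+z²) = 2×2.1×4.123 = 17.32 m.
Hydraulic radius R = A/P = 17.64/17.32 = 1.019 m.
V = (1/n) R^(2/3) √S = (1/0.037) × 1.019^(2/3) × √0.05 = 6.118 m/s. Hydraulic depth D_h = A/T = 17.64/16.8 = 1.05 m.
Froude number Fr = V/√(g·D_h) = 6.118/√(9.81×1.05) = 1.91, which is greater than 1, so the flow is supercritical.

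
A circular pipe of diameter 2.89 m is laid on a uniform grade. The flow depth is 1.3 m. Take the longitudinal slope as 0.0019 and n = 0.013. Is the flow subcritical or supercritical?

subcritical

For a circular section of diameter D = 2.89 m at depth y = 1.3 m, the central angle is θ = 2 arccos(1 − 2y/D) = 2.941 rad. Then A = (D²/8)(θ − sin θ) = 2.862 m² and P = Dθ/2 = 4.249 m.
Hydraulic radius R = A/P = 2.862/4.249 = 0.6734 m.
V = (1/n) R^(2/3) √S = (1/0.013) × 0.6734^(2/3) × √0.0019 = 2.576 m/s. Hydraulic depth D_h = A/T = 2.862/2.875 = 0.9952 m.
Froude number Fr = V/√(g·D_h) = 2.576/√(9.81×0.9952) = 0.824, which is less than 1, so the flow is subcritical.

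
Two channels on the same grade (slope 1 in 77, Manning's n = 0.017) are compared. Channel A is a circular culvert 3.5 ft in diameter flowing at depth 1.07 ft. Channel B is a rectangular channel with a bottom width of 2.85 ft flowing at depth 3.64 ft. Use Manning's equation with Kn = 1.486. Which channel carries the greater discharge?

Channel A: For a circular section of diameter D = 3.5 ft at depth y = 1.07 ft, the central angle is θ = 2 arccos(1 − 2y/D) = 2.343 rad. Then A = (D²/8)(θ − sin θ) = 2.492 ft² and P = Dθ/2 = 4.101 ft. Hydraulic radius R = A/P = 2.492/4.101 = 0.6076 ft. Q_A = (1.486/0.017)·2.492·0.6076^(2/3)·√0.01299 = 17.81 ft³/s.
Channel B: Flow area A = b·y = 2.85 × 3.64 = 10.37 ft². Wetted perimeter P = b + 2y = 2.85 + 2×3.64 = 10.13 ft. Hydraulic radius R = A/P = 10.37/10.13 = 1.024 ft. Q_B = (1.486/0.017)·10.37·1.024^(2/3)·√0.01299 = 105 ft³/s.
Q_A = 17.81 ft³/s vs Q_B = 105 ft³/s, so channel B carries more.

channel B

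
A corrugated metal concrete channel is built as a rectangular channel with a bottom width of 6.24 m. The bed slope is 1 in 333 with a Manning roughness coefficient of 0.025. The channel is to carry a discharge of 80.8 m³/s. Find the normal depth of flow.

y_n = 4.05 m

Manning's equation rearranged: A R^(2/3) = nQ / (1·√S) = 0.025 × 80.8 / (√0.003003) = 36.86.
Try y = 3.63 m: A R^(2/3) = 31.98 — too small.
Try y = 5.13 m: A R^(2/3) = 49.79 — too large.
Try y = 4.05 m: A R^(2/3) = 36.87 — matches.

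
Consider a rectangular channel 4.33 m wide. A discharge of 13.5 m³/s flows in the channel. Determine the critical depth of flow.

For a rectangular channel, critical depth y_c = (q²/g)^(1/3) where q = Q/b = 13.5/4.33 = 3.118 m²/s.
So y_c = (3.118²/9.81)^(1/3) = 0.997 m.

y_c = 0.997 m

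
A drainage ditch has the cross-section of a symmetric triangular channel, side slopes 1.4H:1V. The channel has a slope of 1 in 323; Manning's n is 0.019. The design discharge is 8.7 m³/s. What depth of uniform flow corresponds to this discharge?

Manning's equation rearranged: A R^(2/3) = nQ / (1·√S) = 0.019 × 8.7 / (√0.003096) = 2.971.
At y = 1.36 m: A R^(2/3) = 1.745 — low.
At y = 2.11 m: A R^(2/3) = 5.63 — high.
At y = 1.66 m: A R^(2/3) = 2.97 — close enough.

y_n = 1.66 m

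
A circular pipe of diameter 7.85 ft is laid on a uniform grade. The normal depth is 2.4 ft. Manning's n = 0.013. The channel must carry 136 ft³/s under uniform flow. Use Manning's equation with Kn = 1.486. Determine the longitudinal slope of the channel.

S = 0.00596

For a circular section of diameter D = 7.85 ft at depth y = 2.4 ft, the central angle is θ = 2 arccos(1 − 2y/D) = 2.344 rad. Then A = (D²/8)(θ − sin θ) = 12.54 ft² and P = Dθ/2 = 9.198 ft.
Hydraulic radius R = A/P = 12.54/9.198 = 1.363 ft.
From Manning's equation, S = [nQ / (1.486 A R^(2/3))]² = [0.013 × 136 / (1.486 × 12.54 × 1.363^(2/3))]² = 0.00596.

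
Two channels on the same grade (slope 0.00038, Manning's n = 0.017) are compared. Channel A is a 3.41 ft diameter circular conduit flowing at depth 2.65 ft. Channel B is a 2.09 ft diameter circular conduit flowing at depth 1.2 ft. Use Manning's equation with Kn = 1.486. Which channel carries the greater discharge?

channel A

Channel A: For a circular section of diameter D = 3.41 ft at depth y = 2.65 ft, the central angle is θ = 2 arccos(1 − 2y/D) = 4.317 rad. Then A = (D²/8)(θ − sin θ) = 7.615 ft² and P = Dθ/2 = 7.36 ft. Hydraulic radius R = A/P = 7.615/7.36 = 1.035 ft. Q_A = (1.486/0.017)·7.615·1.035^(2/3)·√0.00038 = 13.27 ft³/s.
Channel B: For a circular section of diameter D = 2.09 ft at depth y = 1.2 ft, the central angle is θ = 2 arccos(1 − 2y/D) = 3.439 rad. Then A = (D²/8)(θ − sin θ) = 2.038 ft² and P = Dθ/2 = 3.594 ft. Hydraulic radius R = A/P = 2.038/3.594 = 0.5671 ft. Q_B = (1.486/0.017)·2.038·0.5671^(2/3)·√0.00038 = 2.379 ft³/s.
Q_A = 13.27 ft³/s vs Q_B = 2.379 ft³/s, so channel A carries more.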